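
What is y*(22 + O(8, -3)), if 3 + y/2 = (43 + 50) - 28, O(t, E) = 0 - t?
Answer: 1736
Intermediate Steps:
O(t, E) = -t
y = 124 (y = -6 + 2*((43 + 50) - 28) = -6 + 2*(93 - 28) = -6 + 2*65 = -6 + 130 = 124)
y*(22 + O(8, -3)) = 124*(22 - 1*8) = 124*(22 - 8) = 124*14 = 1736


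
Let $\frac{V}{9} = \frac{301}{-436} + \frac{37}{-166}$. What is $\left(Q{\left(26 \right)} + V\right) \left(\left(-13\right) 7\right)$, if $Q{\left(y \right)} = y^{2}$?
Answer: $- \frac{2199073877}{36188} \approx -60768.0$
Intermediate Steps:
$V = - \frac{297441}{36188}$ ($V = 9 \left(\frac{301}{-436} + \frac{37}{-166}\right) = 9 \left(301 \left(- \frac{1}{436}\right) + 37 \left(- \frac{1}{166}\right)\right) = 9 \left(- \frac{301}{436} - \frac{37}{166}\right) = 9 \left(- \frac{33049}{36188}\right) = - \frac{297441}{36188} \approx -8.2193$)
$\left(Q{\left(26 \right)} + V\right) \left(\left(-13\right) 7\right) = \left(26^{2} - \frac{297441}{36188}\right) \left(\left(-13\right) 7\right) = \left(676 - \frac{297441}{36188}\right) \left(-91\right) = \frac{24165647}{36188} \left(-91\right) = - \frac{2199073877}{36188}$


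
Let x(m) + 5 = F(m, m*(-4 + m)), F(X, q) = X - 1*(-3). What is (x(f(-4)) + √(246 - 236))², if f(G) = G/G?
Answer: (-1 + √10)² ≈ 4.6754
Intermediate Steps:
f(G) = 1
F(X, q) = 3 + X (F(X, q) = X + 3 = 3 + X)
x(m) = -2 + m (x(m) = -5 + (3 + m) = -2 + m)
(x(f(-4)) + √(246 - 236))² = ((-2 + 1) + √(246 - 236))² = (-1 + √10)²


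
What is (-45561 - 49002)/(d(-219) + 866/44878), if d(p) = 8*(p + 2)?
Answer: 707299719/12984557 ≈ 54.472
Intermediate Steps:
d(p) = 16 + 8*p (d(p) = 8*(2 + p) = 16 + 8*p)
(-45561 - 49002)/(d(-219) + 866/44878) = (-45561 - 49002)/((16 + 8*(-219)) + 866/44878) = -94563/((16 - 1752) + 866*(1/44878)) = -94563/(-1736 + 433/22439) = -94563/(-38953671/22439) = -94563*(-22439/38953671) = 707299719/12984557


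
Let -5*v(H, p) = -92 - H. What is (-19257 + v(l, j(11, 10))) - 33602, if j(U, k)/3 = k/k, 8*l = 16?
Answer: -264201/5 ≈ -52840.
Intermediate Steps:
l = 2 (l = (⅛)*16 = 2)
j(U, k) = 3 (j(U, k) = 3*(k/k) = 3*1 = 3)
v(H, p) = 92/5 + H/5 (v(H, p) = -(-92 - H)/5 = 92/5 + H/5)
(-19257 + v(l, j(11, 10))) - 33602 = (-19257 + (92/5 + (⅕)*2)) - 33602 = (-19257 + (92/5 + ⅖)) - 33602 = (-19257 + 94/5) - 33602 = -96191/5 - 33602 = -264201/5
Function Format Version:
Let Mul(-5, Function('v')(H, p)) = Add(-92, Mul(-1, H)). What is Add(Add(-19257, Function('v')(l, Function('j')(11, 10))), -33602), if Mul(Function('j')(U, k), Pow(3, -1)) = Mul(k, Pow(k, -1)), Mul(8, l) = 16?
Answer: Rational(-264201, 5) ≈ -52840.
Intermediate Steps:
l = 2 (l = Mul(Rational(1, 8), 16) = 2)
Function('j')(U, k) = 3 (Function('j')(U, k) = Mul(3, Mul(k, Pow(k, -1))) = Mul(3, 1) = 3)
Function('v')(H, p) = Add(Rational(92, 5), Mul(Rational(1, 5), H)) (Function('v')(H, p) = Mul(Rational(-1, 5), Add(-92, Mul(-1, H))) = Add(Rational(92, 5), Mul(Rational(1, 5), H)))
Add(Add(-19257, Function('v')(l, Function('j')(11, 10))), -33602) = Add(Add(-19257, Add(Rational(92, 5), Mul(Rational(1, 5), 2))), -33602) = Add(Add(-19257, Add(Rational(92, 5), Rational(2, 5))), -33602) = Add(Add(-19257, Rational(94, 5)), -33602) = Add(Rational(-96191, 5), -33602) = Rational(-264201, 5)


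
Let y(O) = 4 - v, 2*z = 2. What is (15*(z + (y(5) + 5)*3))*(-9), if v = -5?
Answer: -5805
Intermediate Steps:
z = 1 (z = (1/2)*2 = 1)
y(O) = 9 (y(O) = 4 - 1*(-5) = 4 + 5 = 9)
(15*(z + (y(5) + 5)*3))*(-9) = (15*(1 + (9 + 5)*3))*(-9) = (15*(1 + 14*3))*(-9) = (15*(1 + 42))*(-9) = (15*43)*(-9) = 645*(-9) = -5805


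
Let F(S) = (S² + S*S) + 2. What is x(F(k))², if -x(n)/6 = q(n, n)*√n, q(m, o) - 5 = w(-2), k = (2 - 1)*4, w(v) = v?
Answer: 11016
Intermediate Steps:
k = 4 (k = 1*4 = 4)
F(S) = 2 + 2*S² (F(S) = (S² + S²) + 2 = 2*S² + 2 = 2 + 2*S²)
q(m, o) = 3 (q(m, o) = 5 - 2 = 3)
x(n) = -18*√n
x(F(k))² = (-18*√(2 + 2*4²))² = (-18*√(2 + 2*16))² = (-18*√(2 + 32))² = (-18*√34)² = 11016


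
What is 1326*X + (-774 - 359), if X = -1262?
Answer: -1674545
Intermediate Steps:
1326*X + (-774 - 359) = 1326*(-1262) + (-774 - 359) = -1673412 - 1133 = -1674545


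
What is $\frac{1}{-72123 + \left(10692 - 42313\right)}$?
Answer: $- \frac{1}{103744} \approx -9.6391 \cdot 10^{-6}$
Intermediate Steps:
$\frac{1}{-72123 + \left(10692 - 42313\right)} = \frac{1}{-72123 - 31621} = \frac{1}{-103744} = - \frac{1}{103744}$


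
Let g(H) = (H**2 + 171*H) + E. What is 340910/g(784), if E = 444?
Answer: 170455/374582 ≈ 0.45505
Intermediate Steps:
g(H) = 444 + H**2 + 171*H (g(H) = (H**2 + 171*H) + 444 = 444 + H**2 + 171*H)
340910/g(784) = 340910/(444 + 784**2 + 171*784) = 340910/(444 + 614656 + 134064) = 340910/749164 = 340910*(1/749164) = 170455/374582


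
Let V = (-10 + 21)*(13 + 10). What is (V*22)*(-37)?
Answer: -205942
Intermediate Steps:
V = 253 (V = 11*23 = 253)
(V*22)*(-37) = (253*22)*(-37) = 5566*(-37) = -205942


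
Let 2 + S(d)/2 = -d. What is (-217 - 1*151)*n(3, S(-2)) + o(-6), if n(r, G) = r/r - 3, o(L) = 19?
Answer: 755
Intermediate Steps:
S(d) = -4 - 2*d (S(d) = -4 + 2*(-d) = -4 - 2*d)
n(r, G) = -2 (n(r, G) = 1 - 3 = -2)
(-217 - 1*151)*n(3, S(-2)) + o(-6) = (-217 - 1*151)*(-2) + 19 = (-217 - 151)*(-2) + 19 = -368*(-2) + 19 = 736 + 19 = 755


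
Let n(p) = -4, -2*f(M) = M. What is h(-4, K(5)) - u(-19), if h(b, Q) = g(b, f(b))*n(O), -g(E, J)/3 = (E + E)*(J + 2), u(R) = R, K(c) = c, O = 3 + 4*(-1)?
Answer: -365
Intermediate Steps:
f(M) = -M/2
O = -1 (O = 3 - 4 = -1)
g(E, J) = -6*E*(2 + J) (g(E, J) = -3*(E + E)*(J + 2) = -3*2*E*(2 + J) = -6*E*(2 + J))
h(b, Q) = 24*b*(2 - b/2) (h(b, Q) = -6*b*(2 - b/2)*(-4) = 24*b*(2 - b/2))
h(-4, K(5)) - u(-19) = 12*(-4)*(4 - 1*(-4)) - 1*(-19) = 12*(-4)*(4 + 4) + 19 = 12*(-4)*8 + 19 = -384 + 19 = -365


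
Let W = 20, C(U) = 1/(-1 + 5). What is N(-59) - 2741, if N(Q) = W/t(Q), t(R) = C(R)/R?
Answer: -7461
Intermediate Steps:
C(U) = ¼ (C(U) = 1/4 = ¼)
t(R) = 1/(4*R)
N(Q) = 80*Q (N(Q) = 20/((1/(4*Q))) = 20*(4*Q) = 80*Q)
N(-59) - 2741 = 80*(-59) - 2741 = -4720 - 2741 = -7461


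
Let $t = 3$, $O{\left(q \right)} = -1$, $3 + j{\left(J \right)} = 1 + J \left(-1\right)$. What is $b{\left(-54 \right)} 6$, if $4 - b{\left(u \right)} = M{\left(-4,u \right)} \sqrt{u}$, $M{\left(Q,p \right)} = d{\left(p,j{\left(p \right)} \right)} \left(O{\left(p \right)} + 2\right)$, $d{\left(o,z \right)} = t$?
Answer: $24 - 54 i \sqrt{6} \approx 24.0 - 132.27 i$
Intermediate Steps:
$j{\left(J \right)} = -2 - J$ ($j{\left(J \right)} = -3 + \left(1 + J \left(-1\right)\right) = -3 - \left(-1 + J\right) = -2 - J$)
$d{\left(o,z \right)} = 3$
$M{\left(Q,p \right)} = 3$ ($M{\left(Q,p \right)} = 3 \left(-1 + 2\right) = 3 \cdot 1 = 3$)
$b{\left(u \right)} = 4 - 3 \sqrt{u}$
$b{\left(-54 \right)} 6 = \left(4 - 3 \sqrt{-54}\right) 6 = \left(4 - 3 \cdot 3 i \sqrt{6}\right) 6 = \left(4 - 9 i \sqrt{6}\right) 6 = 24 - 54 i \sqrt{6}$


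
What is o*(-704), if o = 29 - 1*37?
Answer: 5632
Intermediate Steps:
o = -8 (o = 29 - 37 = -8)
o*(-704) = -8*(-704) = 5632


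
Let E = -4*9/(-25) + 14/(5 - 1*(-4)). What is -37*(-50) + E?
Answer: 416924/225 ≈ 1853.0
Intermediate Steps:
E = 674/225 (E = -36*(-1/25) + 14/(5 + 4) = 36/25 + 14/9 = 674/225 ≈ 2.9956)
-37*(-50) + E = -37*(-50) + 674/225 = 1850 + 674/225 = 416924/225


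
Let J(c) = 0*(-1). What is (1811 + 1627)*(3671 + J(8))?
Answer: 12620898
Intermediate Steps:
J(c) = 0
(1811 + 1627)*(3671 + J(8)) = (1811 + 1627)*(3671 + 0) = 3438*3671 = 12620898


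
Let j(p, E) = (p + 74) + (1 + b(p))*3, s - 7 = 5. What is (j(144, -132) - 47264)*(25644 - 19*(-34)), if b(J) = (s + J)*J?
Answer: 534975210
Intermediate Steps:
s = 12 (s = 7 + 5 = 12)
b(J) = J*(12 + J) (b(J) = (12 + J)*J = J*(12 + J))
j(p, E) = 77 + p + 3*p*(12 + p) (j(p, E) = (p + 74) + (1 + p*(12 + p))*3 = (74 + p) + (3 + 3*p*(12 + p)) = 77 + p + 3*p*(12 + p))
(j(144, -132) - 47264)*(25644 - 19*(-34)) = ((77 + 144 + 3*144*(12 + 144)) - 47264)*(25644 - 19*(-34)) = ((77 + 144 + 3*144*156) - 47264)*(25644 + 646) = ((77 + 144 + 67392) - 47264)*26290 = (67613 - 47264)*26290 = 20349*26290 = 534975210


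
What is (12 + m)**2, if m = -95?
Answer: 6889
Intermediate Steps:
(12 + m)**2 = (12 - 95)**2 = (-83)**2 = 6889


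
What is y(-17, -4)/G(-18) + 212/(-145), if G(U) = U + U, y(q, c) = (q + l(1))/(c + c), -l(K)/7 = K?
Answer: -2689/1740 ≈ -1.5454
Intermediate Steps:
l(K) = -7*K
y(q, c) = (-7 + q)/(2*c) (y(q, c) = (q - 7*1)/(c + c) = (q - 7)/((2*c)) = (-7 + q)*(1/(2*c)) = (-7 + q)/(2*c))
G(U) = 2*U
y(-17, -4)/G(-18) + 212/(-145) = ((½)*(-7 - 17)/(-4))/((2*(-18))) + 212/(-145) = ((½)*(-¼)*(-24))/(-36) + 212*(-1/145) = 3*(-1/36) - 212/145 = -1/12 - 212/145 = -2689/1740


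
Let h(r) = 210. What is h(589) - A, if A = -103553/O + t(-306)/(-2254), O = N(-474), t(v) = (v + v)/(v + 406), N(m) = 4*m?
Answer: 8300407181/53419800 ≈ 155.38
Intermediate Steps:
t(v) = 2*v/(406 + v) (t(v) = (2*v)/(406 + v) = 2*v/(406 + v))
O = -1896 (O = 4*(-474) = -1896)
A = 2917750819/53419800 (A = -103553/(-1896) + (2*(-306)/(406 - 306))/(-2254) = -103553*(-1/1896) + (2*(-306)/100)*(-1/2254) = 103553/1896 + (2*(-306)*(1/100))*(-1/2254) = 103553/1896 - 153/25*(-1/2254) = 103553/1896 + 153/56350 = 2917750819/53419800 ≈ 54.619)
h(589) - A = 210 - 1*2917750819/53419800 = 210 - 2917750819/53419800 = 8300407181/53419800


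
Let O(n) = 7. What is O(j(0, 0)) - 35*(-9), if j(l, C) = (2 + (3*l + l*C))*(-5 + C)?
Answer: 322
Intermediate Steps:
j(l, C) = (-5 + C)*(2 + 3*l + C*l) (j(l, C) = (2 + (3*l + C*l))*(-5 + C) = (2 + 3*l + C*l)*(-5 + C) = (-5 + C)*(2 + 3*l + C*l))
O(j(0, 0)) - 35*(-9) = 7 - 35*(-9) = 7 + 315 = 322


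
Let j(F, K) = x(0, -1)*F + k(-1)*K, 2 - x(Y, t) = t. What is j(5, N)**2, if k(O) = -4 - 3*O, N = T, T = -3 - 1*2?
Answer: 400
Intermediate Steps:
T = -5 (T = -3 - 2 = -5)
N = -5
x(Y, t) = 2 - t
j(F, K) = -K + 3*F (j(F, K) = (2 - 1*(-1))*F + (-4 - 3*(-1))*K = (2 + 1)*F + (-4 + 3)*K = 3*F - K = -K + 3*F)
j(5, N)**2 = (-1*(-5) + 3*5)**2 = (5 + 15)**2 = 20**2 = 400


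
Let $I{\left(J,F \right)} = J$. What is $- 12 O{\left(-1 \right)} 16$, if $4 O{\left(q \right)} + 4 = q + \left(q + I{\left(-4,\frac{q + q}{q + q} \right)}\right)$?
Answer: $480$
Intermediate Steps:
$O{\left(q \right)} = -2 + \frac{q}{2}$ ($O{\left(q \right)} = -1 + \frac{q + \left(q - 4\right)}{4} = -1 + \frac{q + \left(-4 + q\right)}{4} = -1 + \frac{-4 + 2 q}{4} = -1 + \left(-1 + \frac{q}{2}\right) = -2 + \frac{q}{2}$)
$- 12 O{\left(-1 \right)} 16 = - 12 \left(-2 + \frac{1}{2} \left(-1\right)\right) 16 = - 12 \left(-2 - \frac{1}{2}\right) 16 = \left(-12\right) \left(- \frac{5}{2}\right) 16 = 30 \cdot 16 = 480$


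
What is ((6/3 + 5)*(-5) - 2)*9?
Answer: -333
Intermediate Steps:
((6/3 + 5)*(-5) - 2)*9 = ((6*(⅓) + 5)*(-5) - 2)*9 = ((2 + 5)*(-5) - 2)*9 = (7*(-5) - 2)*9 = (-35 - 2)*9 = -37*9 = -333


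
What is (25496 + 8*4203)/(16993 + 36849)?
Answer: 29560/26921 ≈ 1.0980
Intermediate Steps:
(25496 + 8*4203)/(16993 + 36849) = (25496 + 33624)/53842 = 59120*(1/53842) = 29560/26921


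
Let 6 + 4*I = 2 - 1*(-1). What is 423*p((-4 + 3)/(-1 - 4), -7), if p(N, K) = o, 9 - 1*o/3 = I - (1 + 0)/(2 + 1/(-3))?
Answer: 262683/20 ≈ 13134.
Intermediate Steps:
I = -¾ (I = -3/2 + (2 - 1*(-1))/4 = -3/2 + (2 + 1)/4 = -3/2 + (¼)*3 = -3/2 + ¾ = -¾ ≈ -0.75000)
o = 621/20 (o = 27 - 3*(-¾ - (1 + 0)/(2 + 1/(-3))) = 27 - 3*(-¾ - 1/(2 + 1*(-⅓))) = 27 - 3*(-¾ - 1/(2 - ⅓)) = 27 - 3*(-¾ - 1/5/3) = 27 - 3*(-¾ - 3/5) = 27 - 3*(-¾ - 1*⅗) = 27 - 3*(-¾ - ⅗) = 27 - 3*(-27/20) = 27 + 81/20 = 621/20 ≈ 31.050)
p(N, K) = 621/20
423*p((-4 + 3)/(-1 - 4), -7) = 423*(621/20) = 262683/20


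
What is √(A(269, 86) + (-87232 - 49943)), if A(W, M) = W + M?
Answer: 2*I*√34205 ≈ 369.89*I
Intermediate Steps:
A(W, M) = M + W
√(A(269, 86) + (-87232 - 49943)) = √((86 + 269) + (-87232 - 49943)) = √(355 - 137175) = √(-136820) = 2*I*√34205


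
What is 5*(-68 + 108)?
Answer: 200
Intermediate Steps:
5*(-68 + 108) = 5*40 = 200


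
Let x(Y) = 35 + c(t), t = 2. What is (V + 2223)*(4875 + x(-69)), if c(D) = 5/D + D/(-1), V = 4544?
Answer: 66458707/2 ≈ 3.3229e+7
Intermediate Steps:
c(D) = -D + 5/D (c(D) = 5/D + D*(-1) = 5/D - D = -D + 5/D)
x(Y) = 71/2 (x(Y) = 35 + (-1*2 + 5/2) = 35 + (-2 + 5*(½)) = 35 + (-2 + 5/2) = 35 + ½ = 71/2)
(V + 2223)*(4875 + x(-69)) = (4544 + 2223)*(4875 + 71/2) = 6767*(9821/2) = 66458707/2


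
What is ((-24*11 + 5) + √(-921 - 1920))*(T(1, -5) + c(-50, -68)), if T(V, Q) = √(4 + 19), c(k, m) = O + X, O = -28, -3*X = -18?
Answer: (22 - √23)*(259 - I*√2841) ≈ 4455.9 - 917.0*I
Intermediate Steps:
X = 6 (X = -⅓*(-18) = 6)
c(k, m) = -22 (c(k, m) = -28 + 6 = -22)
T(V, Q) = √23
((-24*11 + 5) + √(-921 - 1920))*(T(1, -5) + c(-50, -68)) = ((-24*11 + 5) + √(-921 - 1920))*(√23 - 22) = ((-264 + 5) + √(-2841))*(-22 + √23) = (-259 + I*√2841)*(-22 + √23)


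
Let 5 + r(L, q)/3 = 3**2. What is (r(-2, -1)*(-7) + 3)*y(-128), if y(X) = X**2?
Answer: -1327104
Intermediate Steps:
r(L, q) = 12 (r(L, q) = -15 + 3*3**2 = -15 + 3*9 = -15 + 27 = 12)
(r(-2, -1)*(-7) + 3)*y(-128) = (12*(-7) + 3)*(-128)**2 = (-84 + 3)*16384 = -81*16384 = -1327104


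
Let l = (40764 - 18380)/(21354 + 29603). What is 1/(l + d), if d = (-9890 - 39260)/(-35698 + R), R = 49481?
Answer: -702340331/2196017878 ≈ -0.31982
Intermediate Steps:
l = 22384/50957 ≈ 0.43927
d = -49150/13783 (d = (-9890 - 39260)/(-35698 + 49481) = -49150/13783 ≈ -3.5660)
1/(l + d) = 1/(22384/50957 - 49150/13783) = 1/(-2196017878/702340331) = -702340331/2196017878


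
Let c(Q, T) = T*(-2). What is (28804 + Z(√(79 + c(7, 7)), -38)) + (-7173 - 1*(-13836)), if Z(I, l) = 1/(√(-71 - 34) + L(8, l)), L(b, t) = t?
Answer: 54938345/1549 - I*√105/1549 ≈ 35467.0 - 0.0066152*I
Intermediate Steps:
c(Q, T) = -2*T
Z(I, l) = 1/(l + I*√105) (Z(I, l) = 1/(√(-71 - 34) + l) = 1/(√(-105) + l) = 1/(I*√105 + l) = 1/(l + I*√105))
(28804 + Z(√(79 + c(7, 7)), -38)) + (-7173 - 1*(-13836)) = (28804 + 1/(-38 + I*√105)) + (-7173 - 1*(-13836)) = (28804 + 1/(-38 + I*√105)) + (-7173 + 13836) = (28804 + 1/(-38 + I*√105)) + 6663 = 35467 + 1/(-38 + I*√105)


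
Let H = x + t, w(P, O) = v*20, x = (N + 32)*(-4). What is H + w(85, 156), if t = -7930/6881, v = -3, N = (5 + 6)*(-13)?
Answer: 2634374/6881 ≈ 382.85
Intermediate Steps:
N = -143 (N = 11*(-13) = -143)
t = -7930/6881 (t = -7930*1/6881 = -7930/6881 ≈ -1.1524)
x = 444 (x = (-143 + 32)*(-4) = -111*(-4) = 444)
w(P, O) = -60 (w(P, O) = -3*20 = -60)
H = 3047234/6881 (H = 444 - 7930/6881 = 3047234/6881 ≈ 442.85)
H + w(85, 156) = 3047234/6881 - 60 = 2634374/6881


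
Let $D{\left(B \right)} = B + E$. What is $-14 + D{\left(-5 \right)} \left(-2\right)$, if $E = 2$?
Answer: $-8$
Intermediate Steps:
$D{\left(B \right)} = 2 + B$ ($D{\left(B \right)} = B + 2 = 2 + B$)
$-14 + D{\left(-5 \right)} \left(-2\right) = -14 + \left(2 - 5\right) \left(-2\right) = -14 - -6 = -14 + 6 = -8$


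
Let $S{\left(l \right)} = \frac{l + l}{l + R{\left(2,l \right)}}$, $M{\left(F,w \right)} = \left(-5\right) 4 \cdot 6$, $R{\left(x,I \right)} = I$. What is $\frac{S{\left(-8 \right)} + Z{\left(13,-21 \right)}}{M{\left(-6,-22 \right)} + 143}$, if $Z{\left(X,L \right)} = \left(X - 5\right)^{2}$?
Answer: $\frac{65}{23} \approx 2.8261$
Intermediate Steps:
$M{\left(F,w \right)} = -120$ ($M{\left(F,w \right)} = \left(-20\right) 6 = -120$)
$Z{\left(X,L \right)} = \left(-5 + X\right)^{2}$
$S{\left(l \right)} = 1$ ($S{\left(l \right)} = \frac{l + l}{l + l} = \frac{2 l}{2 l} = 2 l \frac{1}{2 l} = 1$)
$\frac{S{\left(-8 \right)} + Z{\left(13,-21 \right)}}{M{\left(-6,-22 \right)} + 143} = \frac{1 + \left(-5 + 13\right)^{2}}{-120 + 143} = \frac{1 + 8^{2}}{23} = \left(1 + 64\right) \frac{1}{23} = 65 \cdot \frac{1}{23} = \frac{65}{23}$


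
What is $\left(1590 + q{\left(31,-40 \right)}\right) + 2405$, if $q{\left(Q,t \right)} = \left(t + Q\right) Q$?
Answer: $3716$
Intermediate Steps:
$q{\left(Q,t \right)} = Q \left(Q + t\right)$ ($q{\left(Q,t \right)} = \left(Q + t\right) Q = Q \left(Q + t\right)$)
$\left(1590 + q{\left(31,-40 \right)}\right) + 2405 = \left(1590 + 31 \left(31 - 40\right)\right) + 2405 = \left(1590 + 31 \left(-9\right)\right) + 2405 = \left(1590 - 279\right) + 2405 = 1311 + 2405 = 3716$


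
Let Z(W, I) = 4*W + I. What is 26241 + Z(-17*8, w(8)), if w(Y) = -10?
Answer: 25687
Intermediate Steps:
Z(W, I) = I + 4*W
26241 + Z(-17*8, w(8)) = 26241 + (-10 + 4*(-17*8)) = 26241 + (-10 + 4*(-136)) = 26241 + (-10 - 544) = 26241 - 554 = 25687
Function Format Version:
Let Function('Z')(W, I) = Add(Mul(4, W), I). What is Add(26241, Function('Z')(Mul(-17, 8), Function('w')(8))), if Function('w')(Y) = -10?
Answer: 25687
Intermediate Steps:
Function('Z')(W, I) = Add(I, Mul(4, W))
Add(26241, Function('Z')(Mul(-17, 8), Function('w')(8))) = Add(26241, Add(-10, Mul(4, Mul(-17, 8)))) = Add(26241, Add(-10, Mul(4, -136))) = Add(26241, Add(-10, -544)) = Add(26241, -554) = 25687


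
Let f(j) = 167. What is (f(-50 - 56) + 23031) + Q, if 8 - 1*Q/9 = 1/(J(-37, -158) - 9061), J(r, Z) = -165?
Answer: 214689029/9226 ≈ 23270.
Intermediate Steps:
Q = 664281/9226 (Q = 72 - 9/(-165 - 9061) = 72 - 9/(-9226) = 72 - 9*(-1/9226) = 72 + 9/9226 = 664281/9226 ≈ 72.001)
(f(-50 - 56) + 23031) + Q = (167 + 23031) + 664281/9226 = 23198 + 664281/9226 = 214689029/9226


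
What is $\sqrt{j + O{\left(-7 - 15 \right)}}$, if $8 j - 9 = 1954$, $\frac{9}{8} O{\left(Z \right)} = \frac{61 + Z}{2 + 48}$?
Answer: $\frac{\sqrt{885846}}{60} \approx 15.687$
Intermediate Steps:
$O{\left(Z \right)} = \frac{244}{225} + \frac{4 Z}{225}$ ($O{\left(Z \right)} = \frac{8 \frac{61 + Z}{2 + 48}}{9} = \frac{8 \frac{61 + Z}{50}}{9} = \frac{8 \left(61 + Z\right) \frac{1}{50}}{9} = \frac{8 \left(\frac{61}{50} + \frac{Z}{50}\right)}{9} = \frac{244}{225} + \frac{4 Z}{225}$)
$j = \frac{1963}{8}$ ($j = \frac{9}{8} + \frac{1}{8} \cdot 1954 = \frac{9}{8} + \frac{977}{4} = \frac{1963}{8} \approx 245.38$)
$\sqrt{j + O{\left(-7 - 15 \right)}} = \sqrt{\frac{1963}{8} + \left(\frac{244}{225} + \frac{4 \left(-7 - 15\right)}{225}\right)} = \sqrt{\frac{1963}{8} + \left(\frac{244}{225} + \frac{4}{225} \left(-22\right)\right)} = \sqrt{\frac{1963}{8} + \left(\frac{244}{225} - \frac{88}{225}\right)} = \sqrt{\frac{1963}{8} + \frac{52}{75}} = \sqrt{\frac{147641}{600}} = \frac{\sqrt{885846}}{60}$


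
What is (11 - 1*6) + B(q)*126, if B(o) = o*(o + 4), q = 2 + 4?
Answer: 7565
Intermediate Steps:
q = 6
B(o) = o*(4 + o)
(11 - 1*6) + B(q)*126 = (11 - 1*6) + (6*(4 + 6))*126 = (11 - 6) + (6*10)*126 = 5 + 60*126 = 5 + 7560 = 7565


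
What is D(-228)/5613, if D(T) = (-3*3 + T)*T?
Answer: 18012/1871 ≈ 9.6269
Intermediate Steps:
D(T) = T*(-9 + T) (D(T) = (-9 + T)*T = T*(-9 + T))
D(-228)/5613 = -228*(-9 - 228)/5613 = -228*(-237)*(1/5613) = 54036*(1/5613) = 18012/1871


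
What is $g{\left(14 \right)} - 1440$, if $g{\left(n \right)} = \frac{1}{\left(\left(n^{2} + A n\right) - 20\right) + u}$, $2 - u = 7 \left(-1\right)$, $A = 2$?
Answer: $- \frac{306719}{213} \approx -1440.0$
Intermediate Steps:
$u = 9$ ($u = 2 - 7 \left(-1\right) = 2 - -7 = 2 + 7 = 9$)
$g{\left(n \right)} = \frac{1}{-11 + n^{2} + 2 n}$ ($g{\left(n \right)} = \frac{1}{\left(\left(n^{2} + 2 n\right) - 20\right) + 9} = \frac{1}{\left(-20 + n^{2} + 2 n\right) + 9} = \frac{1}{-11 + n^{2} + 2 n}$)
$g{\left(14 \right)} - 1440 = \frac{1}{-11 + 14^{2} + 2 \cdot 14} - 1440 = \frac{1}{-11 + 196 + 28} - 1440 = \frac{1}{213} - 1440 = - \frac{306719}{213}$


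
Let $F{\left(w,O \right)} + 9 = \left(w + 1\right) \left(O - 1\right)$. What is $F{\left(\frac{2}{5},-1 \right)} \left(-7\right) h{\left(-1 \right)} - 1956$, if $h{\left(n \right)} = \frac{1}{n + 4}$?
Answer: $- \frac{28927}{15} \approx -1928.5$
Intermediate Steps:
$F{\left(w,O \right)} = -9 + \left(1 + w\right) \left(-1 + O\right)$ ($F{\left(w,O \right)} = -9 + \left(w + 1\right) \left(O - 1\right) = -9 + \left(1 + w\right) \left(-1 + O\right)$)
$h{\left(n \right)} = \frac{1}{4 + n}$
$F{\left(\frac{2}{5},-1 \right)} \left(-7\right) h{\left(-1 \right)} - 1956 = \frac{\left(-10 - 1 - \frac{2}{5} - \frac{2}{5}\right) \left(-7\right)}{4 - 1} - 1956 = \frac{\left(-10 - 1 - 2 \cdot \frac{1}{5} - 2 \cdot \frac{1}{5}\right) \left(-7\right)}{3} - 1956 = \left(-10 - 1 - \frac{2}{5} - \frac{2}{5}\right) \left(-7\right) \frac{1}{3} - 1956 = \left(- \frac{59}{5}\right) \left(-7\right) \frac{1}{3} - 1956 = \frac{413}{5} \cdot \frac{1}{3} - 1956 = \frac{413}{15} - 1956 = - \frac{28927}{15}$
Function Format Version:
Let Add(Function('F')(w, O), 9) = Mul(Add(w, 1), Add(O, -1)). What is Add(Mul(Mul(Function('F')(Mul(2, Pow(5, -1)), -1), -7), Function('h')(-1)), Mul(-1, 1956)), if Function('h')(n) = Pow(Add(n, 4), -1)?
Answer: Rational(-28927, 15) ≈ -1928.5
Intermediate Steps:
Function('F')(w, O) = Add(-9, Mul(Add(1, w), Add(-1, O))) (Function('F')(w, O) = Add(-9, Mul(Add(w, 1), Add(O, -1))) = Add(-9, Mul(Add(1, w), Add(-1, O))))
Function('h')(n) = Pow(Add(4, n), -1)
Add(Mul(Mul(Function('F')(Mul(2, Pow(5, -1)), -1), -7), Function('h')(-1)), Mul(-1, 1956)) = Add(Mul(Mul(Add(-10, -1, Mul(-1, Mul(2, Pow(5, -1))), Mul(-1, Mul(2, Pow(5, -1)))), -7), Pow(Add(4, -1), -1)), Mul(-1, 1956)) = Add(Mul(Mul(Add(-10, -1, Mul(-1, Mul(2, Rational(1, 5))), Mul(-1, Mul(2, Rational(1, 5)))), -7), Pow(3, -1)), -1956) = Add(Mul(Mul(Add(-10, -1, Mul(-1, Rational(2, 5)), Mul(-1, Rational(2, 5))), -7), Rational(1, 3)), -1956) = Add(Mul(Mul(Add(-10, -1, Rational(-2, 5), Rational(-2, 5)), -7), Rational(1, 3)), -1956) = Add(Mul(Mul(Rational(-59, 5), -7), Rational(1, 3)), -1956) = Add(Mul(Rational(413, 5), Rational(1, 3)), -1956) = Add(Rational(413, 15), -1956) = Rational(-28927, 15)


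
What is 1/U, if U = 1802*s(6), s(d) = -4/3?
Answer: -3/7208 ≈ -0.00041620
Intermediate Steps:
s(d) = -4/3 (s(d) = -4*1/3 = -4/3)
U = -7208/3 (U = 1802*(-4/3) = -7208/3 ≈ -2402.7)
1/U = 1/(-7208/3) = -3/7208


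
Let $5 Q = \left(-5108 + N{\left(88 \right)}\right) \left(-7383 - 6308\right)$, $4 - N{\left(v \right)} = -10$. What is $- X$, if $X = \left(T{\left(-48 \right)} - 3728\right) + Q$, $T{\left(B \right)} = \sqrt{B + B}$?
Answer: $- \frac{69723314}{5} - 4 i \sqrt{6} \approx -1.3945 \cdot 10^{7} - 9.798 i$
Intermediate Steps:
$T{\left(B \right)} = \sqrt{2} \sqrt{B}$ ($T{\left(B \right)} = \sqrt{2 B} = \sqrt{2} \sqrt{B}$)
$N{\left(v \right)} = 14$ ($N{\left(v \right)} = 4 - -10 = 4 + 10 = 14$)
$Q = \frac{69741954}{5}$ ($Q = \frac{\left(-5108 + 14\right) \left(-7383 - 6308\right)}{5} = \frac{\left(-5094\right) \left(-13691\right)}{5} = \frac{1}{5} \cdot 69741954 = \frac{69741954}{5} \approx 1.3948 \cdot 10^{7}$)
$X = \frac{69723314}{5} + 4 i \sqrt{6}$ ($X = \left(\sqrt{2} \sqrt{-48} - 3728\right) + \frac{69741954}{5} = \left(\sqrt{2} \cdot 4 i \sqrt{3} - 3728\right) + \frac{69741954}{5} = \left(4 i \sqrt{6} - 3728\right) + \frac{69741954}{5} = \left(-3728 + 4 i \sqrt{6}\right) + \frac{69741954}{5} = \frac{69723314}{5} + 4 i \sqrt{6} \approx 1.3945 \cdot 10^{7} + 9.798 i$)
$- X = - (\frac{69723314}{5} + 4 i \sqrt{6}) = - \frac{69723314}{5} - 4 i \sqrt{6}$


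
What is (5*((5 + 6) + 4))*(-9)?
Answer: -675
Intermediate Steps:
(5*((5 + 6) + 4))*(-9) = (5*(11 + 4))*(-9) = (5*15)*(-9) = 75*(-9) = -675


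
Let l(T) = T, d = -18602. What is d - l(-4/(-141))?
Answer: -2622886/141 ≈ -18602.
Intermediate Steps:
d - l(-4/(-141)) = -18602 - (-4)/(-141) = -18602 - (-4)*(-1)/141 = -18602 - 1*4/141 = -18602 - 4/141 = -2622886/141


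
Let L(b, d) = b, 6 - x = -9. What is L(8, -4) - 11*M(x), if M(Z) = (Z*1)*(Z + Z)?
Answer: -4942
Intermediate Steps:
x = 15 (x = 6 - 1*(-9) = 6 + 9 = 15)
M(Z) = 2*Z² (M(Z) = Z*(2*Z) = 2*Z²)
L(8, -4) - 11*M(x) = 8 - 22*15² = 8 - 22*225 = 8 - 11*450 = 8 - 4950 = -4942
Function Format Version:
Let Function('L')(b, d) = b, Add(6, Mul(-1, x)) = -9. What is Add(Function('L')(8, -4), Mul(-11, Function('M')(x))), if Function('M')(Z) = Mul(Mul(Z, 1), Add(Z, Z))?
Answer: -4942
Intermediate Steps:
x = 15 (x = Add(6, Mul(-1, -9)) = Add(6, 9) = 15)
Function('M')(Z) = Mul(2, Pow(Z, 2)) (Function('M')(Z) = Mul(Z, Mul(2, Z)) = Mul(2, Pow(Z, 2)))
Add(Function('L')(8, -4), Mul(-11, Function('M')(x))) = Add(8, Mul(-11, Mul(2, Pow(15, 2)))) = Add(8, Mul(-11, Mul(2, 225))) = Add(8, Mul(-11, 450)) = Add(8, -4950) = -4942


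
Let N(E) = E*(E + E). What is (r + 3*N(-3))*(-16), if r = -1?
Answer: -848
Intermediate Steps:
N(E) = 2*E² (N(E) = E*(2*E) = 2*E²)
(r + 3*N(-3))*(-16) = (-1 + 3*(2*(-3)²))*(-16) = (-1 + 3*(2*9))*(-16) = (-1 + 3*18)*(-16) = (-1 + 54)*(-16) = 53*(-16) = -848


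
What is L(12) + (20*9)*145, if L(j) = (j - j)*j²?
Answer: 26100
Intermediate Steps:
L(j) = 0 (L(j) = 0*j² = 0)
L(12) + (20*9)*145 = 0 + (20*9)*145 = 0 + 180*145 = 0 + 26100 = 26100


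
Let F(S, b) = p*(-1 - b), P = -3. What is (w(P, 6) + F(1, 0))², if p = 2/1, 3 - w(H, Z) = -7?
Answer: 64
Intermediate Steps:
w(H, Z) = 10 (w(H, Z) = 3 - 1*(-7) = 3 + 7 = 10)
p = 2 (p = 2*1 = 2)
F(S, b) = -2 - 2*b (F(S, b) = 2*(-1 - b) = -2 - 2*b)
(w(P, 6) + F(1, 0))² = (10 + (-2 - 2*0))² = (10 + (-2 + 0))² = (10 - 2)² = 8² = 64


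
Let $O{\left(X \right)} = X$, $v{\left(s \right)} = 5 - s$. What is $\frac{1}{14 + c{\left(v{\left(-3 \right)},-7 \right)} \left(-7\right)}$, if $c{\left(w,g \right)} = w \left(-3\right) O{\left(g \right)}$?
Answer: $- \frac{1}{1162} \approx -0.00086058$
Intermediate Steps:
$c{\left(w,g \right)} = - 3 g w$ ($c{\left(w,g \right)} = w \left(-3\right) g = - 3 w g = - 3 g w$)
$\frac{1}{14 + c{\left(v{\left(-3 \right)},-7 \right)} \left(-7\right)} = \frac{1}{14 + \left(-3\right) \left(-7\right) \left(5 - -3\right) \left(-7\right)} = \frac{1}{14 + \left(-3\right) \left(-7\right) \left(5 + 3\right) \left(-7\right)} = \frac{1}{14 + \left(-3\right) \left(-7\right) 8 \left(-7\right)} = \frac{1}{14 + 168 \left(-7\right)} = \frac{1}{14 - 1176} = \frac{1}{-1162} = - \frac{1}{1162}$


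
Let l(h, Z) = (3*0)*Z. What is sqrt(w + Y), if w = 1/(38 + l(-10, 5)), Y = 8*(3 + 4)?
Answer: sqrt(80902)/38 ≈ 7.4851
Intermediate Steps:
l(h, Z) = 0 (l(h, Z) = 0*Z = 0)
Y = 56 (Y = 8*7 = 56)
w = 1/38 (w = 1/(38 + 0) = 1/38 ≈ 0.026316)
sqrt(w + Y) = sqrt(1/38 + 56) = sqrt(2129/38) = sqrt(80902)/38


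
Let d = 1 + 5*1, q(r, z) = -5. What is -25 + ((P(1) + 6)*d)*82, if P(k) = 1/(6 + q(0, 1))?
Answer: 3419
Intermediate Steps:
d = 6 (d = 1 + 5 = 6)
P(k) = 1 (P(k) = 1/(6 - 5) = 1/1 = 1)
-25 + ((P(1) + 6)*d)*82 = -25 + ((1 + 6)*6)*82 = -25 + (7*6)*82 = -25 + 42*82 = -25 + 3444 = 3419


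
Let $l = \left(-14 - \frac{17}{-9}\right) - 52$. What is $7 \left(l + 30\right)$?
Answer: $- \frac{2149}{9} \approx -238.78$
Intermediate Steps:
$l = - \frac{577}{9}$ ($l = \left(-14 - - \frac{17}{9}\right) - 52 = \left(-14 + \frac{17}{9}\right) - 52 = - \frac{109}{9} - 52 = - \frac{577}{9} \approx -64.111$)
$7 \left(l + 30\right) = 7 \left(- \frac{577}{9} + 30\right) = 7 \left(- \frac{307}{9}\right) = - \frac{2149}{9}$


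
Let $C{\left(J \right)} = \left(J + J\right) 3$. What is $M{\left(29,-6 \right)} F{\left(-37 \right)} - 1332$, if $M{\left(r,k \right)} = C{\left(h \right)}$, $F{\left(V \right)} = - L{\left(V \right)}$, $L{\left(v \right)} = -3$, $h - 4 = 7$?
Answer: $-1134$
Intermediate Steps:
$h = 11$ ($h = 4 + 7 = 11$)
$F{\left(V \right)} = 3$ ($F{\left(V \right)} = \left(-1\right) \left(-3\right) = 3$)
$C{\left(J \right)} = 6 J$ ($C{\left(J \right)} = 2 J 3 = 6 J$)
$M{\left(r,k \right)} = 66$ ($M{\left(r,k \right)} = 6 \cdot 11 = 66$)
$M{\left(29,-6 \right)} F{\left(-37 \right)} - 1332 = 66 \cdot 3 - 1332 = 198 - 1332 = -1134$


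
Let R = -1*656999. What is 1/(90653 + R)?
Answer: -1/566346 ≈ -1.7657e-6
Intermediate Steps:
R = -656999
1/(90653 + R) = 1/(90653 - 656999) = 1/(-566346) = -1/566346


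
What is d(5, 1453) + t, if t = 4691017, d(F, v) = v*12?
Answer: 4708453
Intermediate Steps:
d(F, v) = 12*v
d(5, 1453) + t = 12*1453 + 4691017 = 17436 + 4691017 = 4708453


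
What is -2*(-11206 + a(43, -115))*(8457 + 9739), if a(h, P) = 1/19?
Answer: 7748329896/19 ≈ 4.0781e+8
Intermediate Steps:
a(h, P) = 1/19
-2*(-11206 + a(43, -115))*(8457 + 9739) = -2*(-11206 + 1/19)*(8457 + 9739) = -(-425826)*18196/19 = -2*(-3874164948/19) = 7748329896/19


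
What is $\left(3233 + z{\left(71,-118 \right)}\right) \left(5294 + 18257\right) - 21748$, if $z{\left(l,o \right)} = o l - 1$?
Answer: $-121215194$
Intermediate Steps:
$z{\left(l,o \right)} = -1 + l o$ ($z{\left(l,o \right)} = l o - 1 = -1 + l o$)
$\left(3233 + z{\left(71,-118 \right)}\right) \left(5294 + 18257\right) - 21748 = \left(3233 + \left(-1 + 71 \left(-118\right)\right)\right) \left(5294 + 18257\right) - 21748 = \left(3233 - 8379\right) 23551 - 21748 = \left(-5146\right) 23551 - 21748 = -121193446 - 21748 = -121215194$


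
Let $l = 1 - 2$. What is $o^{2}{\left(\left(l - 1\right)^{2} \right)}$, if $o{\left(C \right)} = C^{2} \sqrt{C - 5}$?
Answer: $-256$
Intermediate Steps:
$l = -1$ ($l = 1 - 2 = -1$)
$o{\left(C \right)} = C^{2} \sqrt{-5 + C}$
$o^{2}{\left(\left(l - 1\right)^{2} \right)} = \left(\left(\left(-1 - 1\right)^{2}\right)^{2} \sqrt{-5 + \left(-1 - 1\right)^{2}}\right)^{2} = \left(\left(\left(-2\right)^{2}\right)^{2} \sqrt{-5 + \left(-2\right)^{2}}\right)^{2} = \left(4^{2} \sqrt{-5 + 4}\right)^{2} = \left(16 \sqrt{-1}\right)^{2} = \left(16 i\right)^{2} = -256$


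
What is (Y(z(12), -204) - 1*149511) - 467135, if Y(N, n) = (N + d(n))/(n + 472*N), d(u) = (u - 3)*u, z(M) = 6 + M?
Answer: -852197731/1382 ≈ -6.1664e+5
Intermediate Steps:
d(u) = u*(-3 + u) (d(u) = (-3 + u)*u = u*(-3 + u))
Y(N, n) = (N + n*(-3 + n))/(n + 472*N)
(Y(z(12), -204) - 1*149511) - 467135 = (((6 + 12) - 204*(-3 - 204))/(-204 + 472*(6 + 12)) - 1*149511) - 467135 = ((18 - 204*(-207))/(-204 + 472*18) - 149511) - 467135 = ((18 + 42228)/(-204 + 8496) - 149511) - 467135 = (42246/8292 - 149511) - 467135 = ((1/8292)*42246 - 149511) - 467135 = (7041/1382 - 149511) - 467135 = -206617161/1382 - 467135 = -852197731/1382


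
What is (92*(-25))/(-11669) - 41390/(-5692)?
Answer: 248035755/33209974 ≈ 7.4687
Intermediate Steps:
(92*(-25))/(-11669) - 41390/(-5692) = -2300*(-1/11669) - 41390*(-1/5692) = 2300/11669 + 20695/2846 = 248035755/33209974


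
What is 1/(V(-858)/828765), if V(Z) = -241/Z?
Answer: 711080370/241 ≈ 2.9505e+6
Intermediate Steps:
1/(V(-858)/828765) = 1/(-241/(-858)/828765) = 1/(-241*(-1/858)*(1/828765)) = 1/((241/858)*(1/828765)) = 1/(241/711080370) = 711080370/241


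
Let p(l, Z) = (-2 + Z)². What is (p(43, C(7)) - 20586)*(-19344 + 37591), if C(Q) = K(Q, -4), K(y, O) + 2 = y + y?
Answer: -373808042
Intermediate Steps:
K(y, O) = -2 + 2*y (K(y, O) = -2 + (y + y) = -2 + 2*y)
C(Q) = -2 + 2*Q
(p(43, C(7)) - 20586)*(-19344 + 37591) = ((-2 + (-2 + 2*7))² - 20586)*(-19344 + 37591) = ((-2 + (-2 + 14))² - 20586)*18247 = ((-2 + 12)² - 20586)*18247 = (10² - 20586)*18247 = (100 - 20586)*18247 = -20486*18247 = -373808042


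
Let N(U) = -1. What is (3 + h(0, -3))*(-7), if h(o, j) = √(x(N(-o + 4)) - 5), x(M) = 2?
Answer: -21 - 7*I*√3 ≈ -21.0 - 12.124*I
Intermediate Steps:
h(o, j) = I*√3 (h(o, j) = √(2 - 5) = √(-3) = I*√3)
(3 + h(0, -3))*(-7) = (3 + I*√3)*(-7) = -21 - 7*I*√3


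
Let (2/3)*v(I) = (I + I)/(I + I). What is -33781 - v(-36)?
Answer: -67565/2 ≈ -33783.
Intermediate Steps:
v(I) = 3/2 (v(I) = 3*((I + I)/(I + I))/2 = 3*((2*I)/((2*I)))/2 = 3*((2*I)*(1/(2*I)))/2 = (3/2)*1 = 3/2)
-33781 - v(-36) = -33781 - 1*3/2 = -33781 - 3/2 = -67565/2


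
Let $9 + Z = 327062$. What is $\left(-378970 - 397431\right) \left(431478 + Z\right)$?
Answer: $-588924226931$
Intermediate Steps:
$Z = 327053$ ($Z = -9 + 327062 = 327053$)
$\left(-378970 - 397431\right) \left(431478 + Z\right) = \left(-378970 - 397431\right) \left(431478 + 327053\right) = \left(-776401\right) 758531 = -588924226931$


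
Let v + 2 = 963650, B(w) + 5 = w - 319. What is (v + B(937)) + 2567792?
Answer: 3532053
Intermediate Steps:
B(w) = -324 + w (B(w) = -5 + (w - 319) = -5 + (-319 + w) = -324 + w)
v = 963648 (v = -2 + 963650 = 963648)
(v + B(937)) + 2567792 = (963648 + (-324 + 937)) + 2567792 = (963648 + 613) + 2567792 = 964261 + 2567792 = 3532053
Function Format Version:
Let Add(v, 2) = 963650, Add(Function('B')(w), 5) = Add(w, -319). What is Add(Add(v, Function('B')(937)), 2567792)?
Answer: 3532053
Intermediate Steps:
Function('B')(w) = Add(-324, w) (Function('B')(w) = Add(-5, Add(w, -319)) = Add(-5, Add(-319, w)) = Add(-324, w))
v = 963648 (v = Add(-2, 963650) = 963648)
Add(Add(v, Function('B')(937)), 2567792) = Add(Add(963648, Add(-324, 937)), 2567792) = Add(Add(963648, 613), 2567792) = Add(964261, 2567792) = 3532053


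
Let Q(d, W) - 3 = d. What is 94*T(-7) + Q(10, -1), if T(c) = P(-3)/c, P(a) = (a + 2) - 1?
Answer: 279/7 ≈ 39.857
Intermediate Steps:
Q(d, W) = 3 + d
P(a) = 1 + a (P(a) = (2 + a) - 1 = 1 + a)
T(c) = -2/c (T(c) = (1 - 3)/c = -2/c)
94*T(-7) + Q(10, -1) = 94*(-2/(-7)) + (3 + 10) = 94*(-2*(-⅐)) + 13 = 94*(2/7) + 13 = 188/7 + 13 = 279/7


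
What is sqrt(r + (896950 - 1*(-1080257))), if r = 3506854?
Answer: sqrt(5484061) ≈ 2341.8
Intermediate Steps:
sqrt(r + (896950 - 1*(-1080257))) = sqrt(3506854 + (896950 - 1*(-1080257))) = sqrt(3506854 + (896950 + 1080257)) = sqrt(3506854 + 1977207) = sqrt(5484061)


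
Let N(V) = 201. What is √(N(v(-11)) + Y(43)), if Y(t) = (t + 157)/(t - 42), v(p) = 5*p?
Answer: √401 ≈ 20.025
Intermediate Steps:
Y(t) = (157 + t)/(-42 + t)
√(N(v(-11)) + Y(43)) = √(201 + (157 + 43)/(-42 + 43)) = √(201 + 200/1) = √(201 + 1*200) = √(201 + 200) = √401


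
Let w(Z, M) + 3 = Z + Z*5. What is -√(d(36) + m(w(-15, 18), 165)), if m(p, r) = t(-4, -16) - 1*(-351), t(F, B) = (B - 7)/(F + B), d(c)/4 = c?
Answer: -√49615/10 ≈ -22.274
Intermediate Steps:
d(c) = 4*c
t(F, B) = (-7 + B)/(B + F)
w(Z, M) = -3 + 6*Z (w(Z, M) = -3 + (Z + Z*5) = -3 + (Z + 5*Z) = -3 + 6*Z)
m(p, r) = 7043/20 (m(p, r) = (-7 - 16)/(-16 - 4) - 1*(-351) = -23/(-20) + 351 = -1/20*(-23) + 351 = 23/20 + 351 = 7043/20)
-√(d(36) + m(w(-15, 18), 165)) = -√(4*36 + 7043/20) = -√(144 + 7043/20) = -√(9923/20) = -√49615/10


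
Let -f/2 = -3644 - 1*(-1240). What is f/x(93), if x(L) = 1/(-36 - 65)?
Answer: -485608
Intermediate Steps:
f = 4808 (f = -2*(-3644 - 1*(-1240)) = -2*(-3644 + 1240) = -2*(-2404) = 4808)
x(L) = -1/101 (x(L) = 1/(-101) = -1/101)
f/x(93) = 4808/(-1/101) = 4808*(-101) = -485608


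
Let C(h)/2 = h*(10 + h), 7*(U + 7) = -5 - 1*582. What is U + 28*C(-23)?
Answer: 116572/7 ≈ 16653.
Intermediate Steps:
U = -636/7 (U = -7 + (-5 - 1*582)/7 = -7 + (-5 - 582)/7 = -7 + (1/7)*(-587) = -7 - 587/7 = -636/7 ≈ -90.857)
C(h) = 2*h*(10 + h) (C(h) = 2*(h*(10 + h)) = 2*h*(10 + h))
U + 28*C(-23) = -636/7 + 28*(2*(-23)*(10 - 23)) = -636/7 + 28*(2*(-23)*(-13)) = -636/7 + 28*598 = -636/7 + 16744 = 116572/7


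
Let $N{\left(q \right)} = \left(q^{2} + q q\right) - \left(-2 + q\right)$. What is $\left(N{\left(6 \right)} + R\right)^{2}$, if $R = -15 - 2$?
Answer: $2601$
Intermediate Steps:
$N{\left(q \right)} = 2 - q + 2 q^{2}$ ($N{\left(q \right)} = \left(q^{2} + q^{2}\right) - \left(-2 + q\right) = 2 q^{2} - \left(-2 + q\right) = 2 - q + 2 q^{2}$)
$R = -17$ ($R = -15 - 2 = -17$)
$\left(N{\left(6 \right)} + R\right)^{2} = \left(\left(2 - 6 + 2 \cdot 6^{2}\right) - 17\right)^{2} = \left(\left(2 - 6 + 2 \cdot 36\right) - 17\right)^{2} = \left(\left(2 - 6 + 72\right) - 17\right)^{2} = \left(68 - 17\right)^{2} = 51^{2} = 2601$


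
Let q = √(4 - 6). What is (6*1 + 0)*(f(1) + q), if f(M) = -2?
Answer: -12 + 6*I*√2 ≈ -12.0 + 8.4853*I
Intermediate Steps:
q = I*√2 (q = √(-2) = I*√2 ≈ 1.4142*I)
(6*1 + 0)*(f(1) + q) = (6*1 + 0)*(-2 + I*√2) = (6 + 0)*(-2 + I*√2) = 6*(-2 + I*√2) = -12 + 6*I*√2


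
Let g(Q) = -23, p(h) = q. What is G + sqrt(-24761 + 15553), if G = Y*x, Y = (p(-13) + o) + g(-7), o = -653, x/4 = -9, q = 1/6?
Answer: 24330 + 2*I*sqrt(2302) ≈ 24330.0 + 95.958*I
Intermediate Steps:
q = 1/6 ≈ 0.16667
x = -36 (x = 4*(-9) = -36)
p(h) = 1/6
Y = -4055/6 (Y = (1/6 - 653) - 23 = -3917/6 - 23 = -4055/6 ≈ -675.83)
G = 24330 (G = -4055/6*(-36) = 24330)
G + sqrt(-24761 + 15553) = 24330 + sqrt(-24761 + 15553) = 24330 + sqrt(-9208) = 24330 + 2*I*sqrt(2302)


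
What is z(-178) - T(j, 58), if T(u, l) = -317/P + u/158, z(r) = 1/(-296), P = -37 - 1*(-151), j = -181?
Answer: 5228777/1332888 ≈ 3.9229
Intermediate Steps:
P = 114 (P = -37 + 151 = 114)
z(r) = -1/296
T(u, l) = -317/114 + u/158
z(-178) - T(j, 58) = -1/296 - (-317/114 + (1/158)*(-181)) = -1/296 - (-317/114 - 181/158) = -1/296 - 1*(-17680/4503) = -1/296 + 17680/4503 = 5228777/1332888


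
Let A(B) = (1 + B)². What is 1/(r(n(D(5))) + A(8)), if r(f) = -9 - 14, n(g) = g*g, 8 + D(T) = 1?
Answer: 1/58 ≈ 0.017241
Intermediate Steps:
D(T) = -7 (D(T) = -8 + 1 = -7)
n(g) = g²
r(f) = -23
1/(r(n(D(5))) + A(8)) = 1/(-23 + (1 + 8)²) = 1/(-23 + 9²) = 1/(-23 + 81) = 1/58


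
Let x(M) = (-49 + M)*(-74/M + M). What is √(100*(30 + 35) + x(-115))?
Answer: 6*√9277510/115 ≈ 158.92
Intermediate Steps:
x(M) = (-49 + M)*(M - 74/M)
√(100*(30 + 35) + x(-115)) = √(100*(30 + 35) + (-74 + (-115)² - 49*(-115) + 3626/(-115))) = √(100*65 + (-74 + 13225 + 5635 + 3626*(-1/115))) = √(6500 + (-74 + 13225 + 5635 - 3626/115)) = √(6500 + 2156764/115) = √(2904264/115) = 6*√9277510/115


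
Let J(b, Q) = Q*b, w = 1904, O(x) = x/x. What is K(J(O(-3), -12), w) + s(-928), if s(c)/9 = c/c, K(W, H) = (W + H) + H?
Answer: 3805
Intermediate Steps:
O(x) = 1
K(W, H) = W + 2*H (K(W, H) = (H + W) + H = W + 2*H)
s(c) = 9 (s(c) = 9*(c/c) = 9*1 = 9)
K(J(O(-3), -12), w) + s(-928) = (-12*1 + 2*1904) + 9 = (-12 + 3808) + 9 = 3796 + 9 = 3805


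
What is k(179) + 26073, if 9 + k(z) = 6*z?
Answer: 27138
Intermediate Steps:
k(z) = -9 + 6*z
k(179) + 26073 = (-9 + 6*179) + 26073 = (-9 + 1074) + 26073 = 1065 + 26073 = 27138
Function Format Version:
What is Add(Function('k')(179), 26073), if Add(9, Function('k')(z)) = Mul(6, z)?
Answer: 27138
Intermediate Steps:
Function('k')(z) = Add(-9, Mul(6, z))
Add(Function('k')(179), 26073) = Add(Add(-9, Mul(6, 179)), 26073) = Add(Add(-9, 1074), 26073) = Add(1065, 26073) = 27138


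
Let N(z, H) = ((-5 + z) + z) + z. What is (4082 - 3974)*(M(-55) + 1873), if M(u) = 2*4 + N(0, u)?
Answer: 202608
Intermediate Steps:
N(z, H) = -5 + 3*z (N(z, H) = (-5 + 2*z) + z = -5 + 3*z)
M(u) = 3 (M(u) = 2*4 + (-5 + 3*0) = 8 + (-5 + 0) = 8 - 5 = 3)
(4082 - 3974)*(M(-55) + 1873) = (4082 - 3974)*(3 + 1873) = 108*1876 = 202608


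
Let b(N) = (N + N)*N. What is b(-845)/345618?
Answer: 54925/13293 ≈ 4.1319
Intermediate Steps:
b(N) = 2*N² (b(N) = (2*N)*N = 2*N²)
b(-845)/345618 = (2*(-845)²)/345618 = (2*714025)*(1/345618) = 1428050*(1/345618) = 54925/13293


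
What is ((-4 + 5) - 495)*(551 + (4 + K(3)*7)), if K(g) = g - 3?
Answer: -274170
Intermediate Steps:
K(g) = -3 + g
((-4 + 5) - 495)*(551 + (4 + K(3)*7)) = ((-4 + 5) - 495)*(551 + (4 + (-3 + 3)*7)) = (1 - 495)*(551 + (4 + 0*7)) = -494*(551 + (4 + 0)) = -494*(551 + 4) = -494*555 = -274170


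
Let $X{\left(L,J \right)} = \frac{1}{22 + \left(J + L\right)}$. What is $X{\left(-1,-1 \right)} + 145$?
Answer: $\frac{2901}{20} \approx 145.05$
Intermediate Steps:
$X{\left(L,J \right)} = \frac{1}{22 + J + L}$
$X{\left(-1,-1 \right)} + 145 = \frac{1}{22 - 1 - 1} + 145 = \frac{1}{20} + 145 = \frac{2901}{20}$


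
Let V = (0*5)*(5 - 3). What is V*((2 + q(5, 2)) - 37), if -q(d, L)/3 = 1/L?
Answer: 0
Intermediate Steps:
q(d, L) = -3/L
V = 0 (V = 0*2 = 0)
V*((2 + q(5, 2)) - 37) = 0*((2 - 3/2) - 37) = 0*(1/2 - 37) = 0*(-73/2) = 0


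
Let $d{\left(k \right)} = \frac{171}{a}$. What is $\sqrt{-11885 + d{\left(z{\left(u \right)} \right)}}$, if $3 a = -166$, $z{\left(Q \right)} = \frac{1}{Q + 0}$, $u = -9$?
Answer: $\frac{i \sqrt{327588218}}{166} \approx 109.03 i$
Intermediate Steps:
$z{\left(Q \right)} = \frac{1}{Q}$
$a = - \frac{166}{3}$ ($a = \frac{1}{3} \left(-166\right) = - \frac{166}{3} \approx -55.333$)
$d{\left(k \right)} = - \frac{513}{166}$ ($d{\left(k \right)} = \frac{171}{- \frac{166}{3}} = 171 \left(- \frac{3}{166}\right) = - \frac{513}{166}$)
$\sqrt{-11885 + d{\left(z{\left(u \right)} \right)}} = \sqrt{-11885 - \frac{513}{166}} = \sqrt{- \frac{1973423}{166}} = \frac{i \sqrt{327588218}}{166}$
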